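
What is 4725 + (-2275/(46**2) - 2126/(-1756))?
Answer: 4389291829/928924 ≈ 4725.1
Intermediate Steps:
4725 + (-2275/(46**2) - 2126/(-1756)) = 4725 + (-2275/2116 - 2126*(-1/1756)) = 4725 + (-2275*1/2116 + 1063/878) = 4725 + (-2275/2116 + 1063/878) = 4725 + 125929/928924 = 4389291829/928924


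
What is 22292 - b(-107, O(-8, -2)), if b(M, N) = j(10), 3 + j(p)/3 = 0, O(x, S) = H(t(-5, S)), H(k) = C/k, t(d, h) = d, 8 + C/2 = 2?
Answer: 22301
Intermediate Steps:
C = -12 (C = -16 + 2*2 = -16 + 4 = -12)
H(k) = -12/k
O(x, S) = 12/5 (O(x, S) = -12/(-5) = -12*(-⅕) = 12/5)
j(p) = -9 (j(p) = -9 + 3*0 = -9 + 0 = -9)
b(M, N) = -9
22292 - b(-107, O(-8, -2)) = 22292 - 1*(-9) = 22292 + 9 = 22301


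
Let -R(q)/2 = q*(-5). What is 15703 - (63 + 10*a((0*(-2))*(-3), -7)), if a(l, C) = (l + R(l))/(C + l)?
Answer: 15640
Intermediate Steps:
R(q) = 10*q (R(q) = -2*q*(-5) = -(-10)*q = 10*q)
a(l, C) = 11*l/(C + l) (a(l, C) = (l + 10*l)/(C + l) = (11*l)/(C + l) = 11*l/(C + l))
15703 - (63 + 10*a((0*(-2))*(-3), -7)) = 15703 - (63 + 10*(11*((0*(-2))*(-3))/(-7 + (0*(-2))*(-3)))) = 15703 - (63 + 10*(11*(0*(-3))/(-7 + 0*(-3)))) = 15703 - (63 + 10*(11*0/(-7 + 0))) = 15703 - (63 + 10*(11*0/(-7))) = 15703 - (63 + 10*(11*0*(-1/7))) = 15703 - (63 + 10*0) = 15703 - (63 + 0) = 15703 - 1*63 = 15703 - 63 = 15640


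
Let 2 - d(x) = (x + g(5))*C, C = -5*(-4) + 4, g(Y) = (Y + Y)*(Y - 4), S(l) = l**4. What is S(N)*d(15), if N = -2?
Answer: -9568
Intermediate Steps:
g(Y) = 2*Y*(-4 + Y) (g(Y) = (2*Y)*(-4 + Y) = 2*Y*(-4 + Y))
C = 24 (C = 20 + 4 = 24)
d(x) = -238 - 24*x (d(x) = 2 - (x + 2*5*(-4 + 5))*24 = 2 - (x + 2*5*1)*24 = 2 - (x + 10)*24 = 2 - (10 + x)*24 = 2 - (240 + 24*x) = 2 + (-240 - 24*x) = -238 - 24*x)
S(N)*d(15) = (-2)**4*(-238 - 24*15) = 16*(-238 - 360) = 16*(-598) = -9568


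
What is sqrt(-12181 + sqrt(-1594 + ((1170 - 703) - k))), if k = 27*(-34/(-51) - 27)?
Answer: sqrt(-12181 + 4*I*sqrt(26)) ≈ 0.0924 + 110.37*I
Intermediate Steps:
k = -711 (k = 27*(-34*(-1/51) - 27) = 27*(2/3 - 27) = 27*(-79/3) = -711)
sqrt(-12181 + sqrt(-1594 + ((1170 - 703) - k))) = sqrt(-12181 + sqrt(-1594 + ((1170 - 703) - 1*(-711)))) = sqrt(-12181 + sqrt(-1594 + (467 + 711))) = sqrt(-12181 + sqrt(-1594 + 1178)) = sqrt(-12181 + sqrt(-416)) = sqrt(-12181 + 4*I*sqrt(26))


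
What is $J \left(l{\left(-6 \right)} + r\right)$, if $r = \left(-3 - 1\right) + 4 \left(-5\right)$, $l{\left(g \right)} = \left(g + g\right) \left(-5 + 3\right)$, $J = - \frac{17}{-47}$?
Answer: $0$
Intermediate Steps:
$J = \frac{17}{47}$ ($J = \left(-17\right) \left(- \frac{1}{47}\right) = \frac{17}{47} \approx 0.3617$)
$l{\left(g \right)} = - 4 g$ ($l{\left(g \right)} = 2 g \left(-2\right) = - 4 g$)
$r = -24$ ($r = \left(-3 - 1\right) - 20 = -4 - 20 = -24$)
$J \left(l{\left(-6 \right)} + r\right) = \frac{17 \left(\left(-4\right) \left(-6\right) - 24\right)}{47} = \frac{17 \left(24 - 24\right)}{47} = \frac{17}{47} \cdot 0 = 0$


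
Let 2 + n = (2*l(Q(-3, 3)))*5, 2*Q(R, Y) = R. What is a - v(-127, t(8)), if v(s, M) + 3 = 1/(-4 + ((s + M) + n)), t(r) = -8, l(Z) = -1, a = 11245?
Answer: 1698449/151 ≈ 11248.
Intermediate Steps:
Q(R, Y) = R/2
n = -12 (n = -2 + (2*(-1))*5 = -2 - 2*5 = -2 - 10 = -12)
v(s, M) = -3 + 1/(-16 + M + s) (v(s, M) = -3 + 1/(-4 + ((s + M) - 12)) = -3 + 1/(-4 + ((M + s) - 12)) = -3 + 1/(-4 + (-12 + M + s)) = -3 + 1/(-16 + M + s))
a - v(-127, t(8)) = 11245 - (49 - 3*(-8) - 3*(-127))/(-16 - 8 - 127) = 11245 - (49 + 24 + 381)/(-151) = 11245 - (-1)*454/151 = 11245 - 1*(-454/151) = 11245 + 454/151 = 1698449/151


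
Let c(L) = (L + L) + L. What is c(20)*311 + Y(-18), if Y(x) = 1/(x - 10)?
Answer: 522479/28 ≈ 18660.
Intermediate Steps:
Y(x) = 1/(-10 + x)
c(L) = 3*L (c(L) = 2*L + L = 3*L)
c(20)*311 + Y(-18) = (3*20)*311 + 1/(-10 - 18) = 60*311 + 1/(-28) = 18660 - 1/28 = 522479/28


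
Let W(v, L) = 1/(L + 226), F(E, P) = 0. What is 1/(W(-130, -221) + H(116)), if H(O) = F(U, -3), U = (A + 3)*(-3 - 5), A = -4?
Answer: 5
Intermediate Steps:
U = 8 (U = (-4 + 3)*(-3 - 5) = -1*(-8) = 8)
H(O) = 0
W(v, L) = 1/(226 + L)
1/(W(-130, -221) + H(116)) = 1/(1/(226 - 221) + 0) = 1/(1/5 + 0) = 1/(1/5) = 5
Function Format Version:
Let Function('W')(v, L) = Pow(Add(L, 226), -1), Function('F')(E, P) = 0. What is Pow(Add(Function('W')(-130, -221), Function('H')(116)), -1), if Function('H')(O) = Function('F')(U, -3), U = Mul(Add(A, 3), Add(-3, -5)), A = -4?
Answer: 5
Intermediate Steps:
U = 8 (U = Mul(Add(-4, 3), Add(-3, -5)) = Mul(-1, -8) = 8)
Function('H')(O) = 0
Function('W')(v, L) = Pow(Add(226, L), -1)
Pow(Add(Function('W')(-130, -221), Function('H')(116)), -1) = Pow(Add(Pow(Add(226, -221), -1), 0), -1) = Pow(Add(Pow(5, -1), 0), -1) = Pow(Add(Rational(1, 5), 0), -1) = Pow(Rational(1, 5), -1) = 5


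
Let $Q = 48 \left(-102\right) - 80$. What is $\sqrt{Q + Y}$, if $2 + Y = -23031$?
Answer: $i \sqrt{28009} \approx 167.36 i$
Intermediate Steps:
$Y = -23033$ ($Y = -2 - 23031 = -23033$)
$Q = -4976$ ($Q = -4896 - 80 = -4976$)
$\sqrt{Q + Y} = \sqrt{-4976 - 23033} = \sqrt{-28009} = i \sqrt{28009}$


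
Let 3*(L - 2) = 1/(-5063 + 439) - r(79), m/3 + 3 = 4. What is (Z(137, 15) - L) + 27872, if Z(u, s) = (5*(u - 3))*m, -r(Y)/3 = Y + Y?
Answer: 412303585/13872 ≈ 29722.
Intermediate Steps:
m = 3 (m = -9 + 3*4 = -9 + 12 = 3)
r(Y) = -6*Y (r(Y) = -3*(Y + Y) = -6*Y)
Z(u, s) = -45 + 15*u (Z(u, s) = (5*(u - 3))*3 = (5*(-3 + u))*3 = (-15 + 5*u)*3 = -45 + 15*u)
L = 2219519/13872 (L = 2 + (1/(-5063 + 439) - (-6)*79)/3 = 2 + (1/(-4624) - 1*(-474))/3 = 2 + (-1/4624 + 474)/3 = 2 + (⅓)*(2191775/4624) = 2 + 2191775/13872 = 2219519/13872 ≈ 160.00)
(Z(137, 15) - L) + 27872 = ((-45 + 15*137) - 1*2219519/13872) + 27872 = ((-45 + 2055) - 2219519/13872) + 27872 = (2010 - 2219519/13872) + 27872 = 25663201/13872 + 27872 = 412303585/13872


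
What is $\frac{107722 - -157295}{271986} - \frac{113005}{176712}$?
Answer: $\frac{2682651029}{8010531672} \approx 0.33489$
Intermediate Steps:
$\frac{107722 - -157295}{271986} - \frac{113005}{176712} = \left(107722 + 157295\right) \frac{1}{271986} - \frac{113005}{176712} = 265017 \cdot \frac{1}{271986} - \frac{113005}{176712} = \frac{88339}{90662} - \frac{113005}{176712} = \frac{2682651029}{8010531672}$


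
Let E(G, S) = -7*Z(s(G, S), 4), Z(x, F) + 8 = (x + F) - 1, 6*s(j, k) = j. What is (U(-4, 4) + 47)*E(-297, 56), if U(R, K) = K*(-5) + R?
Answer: 17549/2 ≈ 8774.5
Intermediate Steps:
s(j, k) = j/6
U(R, K) = R - 5*K (U(R, K) = -5*K + R = R - 5*K)
Z(x, F) = -9 + F + x (Z(x, F) = -8 + ((x + F) - 1) = -8 + ((F + x) - 1) = -8 + (-1 + F + x) = -9 + F + x)
E(G, S) = 35 - 7*G/6 (E(G, S) = -7*(-9 + 4 + G/6) = -7*(-5 + G/6) = 35 - 7*G/6)
(U(-4, 4) + 47)*E(-297, 56) = ((-4 - 5*4) + 47)*(35 - 7/6*(-297)) = ((-4 - 20) + 47)*(35 + 693/2) = (-24 + 47)*(763/2) = 23*(763/2) = 17549/2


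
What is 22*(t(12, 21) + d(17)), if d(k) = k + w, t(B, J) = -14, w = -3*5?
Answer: -264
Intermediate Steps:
w = -15
d(k) = -15 + k (d(k) = k - 15 = -15 + k)
22*(t(12, 21) + d(17)) = 22*(-14 + (-15 + 17)) = 22*(-14 + 2) = 22*(-12) = -264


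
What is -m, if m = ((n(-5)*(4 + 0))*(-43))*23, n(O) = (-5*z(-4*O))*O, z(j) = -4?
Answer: -395600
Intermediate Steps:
n(O) = 20*O (n(O) = (-5*(-4))*O = 20*O)
m = 395600 (m = (((20*(-5))*(4 + 0))*(-43))*23 = (-100*4*(-43))*23 = -400*(-43)*23 = 17200*23 = 395600)
-m = -1*395600 = -395600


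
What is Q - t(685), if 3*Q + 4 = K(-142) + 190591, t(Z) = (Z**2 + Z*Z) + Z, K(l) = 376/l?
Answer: -186504266/213 ≈ -8.7561e+5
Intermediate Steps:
t(Z) = Z + 2*Z**2 (t(Z) = (Z**2 + Z**2) + Z = 2*Z**2 + Z = Z + 2*Z**2)
Q = 13531489/213 (Q = -4/3 + (376/(-142) + 190591)/3 = -4/3 + (376*(-1/142) + 190591)/3 = -4/3 + (-188/71 + 190591)/3 = -4/3 + (1/3)*(13531773/71) = -4/3 + 4510591/71 = 13531489/213 ≈ 63528.)
Q - t(685) = 13531489/213 - 685*(1 + 2*685) = 13531489/213 - 685*(1 + 1370) = 13531489/213 - 685*1371 = 13531489/213 - 1*939135 = 13531489/213 - 939135 = -186504266/213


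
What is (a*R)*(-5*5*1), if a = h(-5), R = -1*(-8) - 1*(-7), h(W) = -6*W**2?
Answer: 56250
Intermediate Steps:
R = 15 (R = 8 + 7 = 15)
a = -150 (a = -6*(-5)**2 = -6*25 = -150)
(a*R)*(-5*5*1) = (-150*15)*(-5*5*1) = -(-56250) = -2250*(-25) = 56250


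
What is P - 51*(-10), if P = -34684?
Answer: -34174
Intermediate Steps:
P - 51*(-10) = -34684 - 51*(-10) = -34684 - 1*(-510) = -34684 + 510 = -34174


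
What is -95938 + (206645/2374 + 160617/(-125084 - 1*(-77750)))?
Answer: -897603409128/9364243 ≈ -95854.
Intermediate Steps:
-95938 + (206645/2374 + 160617/(-125084 - 1*(-77750))) = -95938 + (206645*(1/2374) + 160617/(-125084 + 77750)) = -95938 + (206645/2374 + 160617/(-47334)) = -95938 + (206645/2374 + 160617*(-1/47334)) = -95938 + (206645/2374 - 53539/15778) = -95938 + 783335806/9364243 = -897603409128/9364243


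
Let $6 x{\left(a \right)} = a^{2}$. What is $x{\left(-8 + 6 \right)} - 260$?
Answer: $- \frac{778}{3} \approx -259.33$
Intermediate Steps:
$x{\left(a \right)} = \frac{a^{2}}{6}$
$x{\left(-8 + 6 \right)} - 260 = \frac{\left(-8 + 6\right)^{2}}{6} - 260 = \frac{\left(-2\right)^{2}}{6} - 260 = \frac{1}{6} \cdot 4 - 260 = \frac{2}{3} - 260 = - \frac{778}{3}$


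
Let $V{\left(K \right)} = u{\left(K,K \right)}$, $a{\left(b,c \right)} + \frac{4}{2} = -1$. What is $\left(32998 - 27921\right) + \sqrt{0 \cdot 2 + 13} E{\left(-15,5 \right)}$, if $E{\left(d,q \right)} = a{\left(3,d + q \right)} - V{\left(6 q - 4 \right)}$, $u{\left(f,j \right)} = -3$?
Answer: $5077$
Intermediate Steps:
$a{\left(b,c \right)} = -3$ ($a{\left(b,c \right)} = -2 - 1 = -3$)
$V{\left(K \right)} = -3$
$E{\left(d,q \right)} = 0$ ($E{\left(d,q \right)} = -3 - -3 = -3 + 3 = 0$)
$\left(32998 - 27921\right) + \sqrt{0 \cdot 2 + 13} E{\left(-15,5 \right)} = \left(32998 - 27921\right) + \sqrt{0 \cdot 2 + 13} \cdot 0 = 5077 + \sqrt{0 + 13} \cdot 0 = 5077 + \sqrt{13} \cdot 0 = 5077 + 0 = 5077$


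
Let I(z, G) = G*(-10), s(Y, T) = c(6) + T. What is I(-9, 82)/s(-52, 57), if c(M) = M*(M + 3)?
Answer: -820/111 ≈ -7.3874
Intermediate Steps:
c(M) = M*(3 + M)
s(Y, T) = 54 + T (s(Y, T) = 6*(3 + 6) + T = 6*9 + T = 54 + T)
I(z, G) = -10*G
I(-9, 82)/s(-52, 57) = (-10*82)/(54 + 57) = -820/111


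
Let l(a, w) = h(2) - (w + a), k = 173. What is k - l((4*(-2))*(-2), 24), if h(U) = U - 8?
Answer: 219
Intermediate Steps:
h(U) = -8 + U
l(a, w) = -6 - a - w (l(a, w) = (-8 + 2) - (w + a) = -6 - (a + w) = -6 + (-a - w) = -6 - a - w)
k - l((4*(-2))*(-2), 24) = 173 - (-6 - 4*(-2)*(-2) - 1*24) = 173 - (-6 - (-8)*(-2) - 24) = 173 - (-6 - 1*16 - 24) = 173 - (-6 - 16 - 24) = 173 - 1*(-46) = 173 + 46 = 219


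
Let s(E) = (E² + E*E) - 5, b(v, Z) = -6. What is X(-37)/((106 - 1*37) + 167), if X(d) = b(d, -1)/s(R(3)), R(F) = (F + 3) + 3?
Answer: -3/18526 ≈ -0.00016193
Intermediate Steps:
R(F) = 6 + F (R(F) = (3 + F) + 3 = 6 + F)
s(E) = -5 + 2*E² (s(E) = (E² + E²) - 5 = 2*E² - 5 = -5 + 2*E²)
X(d) = -6/157 (X(d) = -6/(-5 + 2*(6 + 3)²) = -6/(-5 + 2*9²) = -6/(-5 + 2*81) = -6/(-5 + 162) = -6/157)
X(-37)/((106 - 1*37) + 167) = -6/(157*((106 - 1*37) + 167)) = -6/(157*((106 - 37) + 167)) = -6/(157*(69 + 167)) = -6/157/236 = -6/157*1/236 = -3/18526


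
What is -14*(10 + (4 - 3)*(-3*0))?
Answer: -140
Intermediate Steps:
-14*(10 + (4 - 3)*(-3*0)) = -14*(10 + 1*0) = -14*(10 + 0) = -14*10 = -140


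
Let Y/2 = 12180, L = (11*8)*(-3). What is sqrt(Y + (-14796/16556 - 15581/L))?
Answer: sqrt(7288716061033242)/546348 ≈ 156.26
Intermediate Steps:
L = -264 (L = 88*(-3) = -264)
Y = 24360 (Y = 2*12180 = 24360)
sqrt(Y + (-14796/16556 - 15581/L)) = sqrt(24360 + (-14796/16556 - 15581/(-264))) = sqrt(24360 + (-14796*1/16556 - 15581*(-1/264))) = sqrt(24360 + (-3699/4139 + 15581/264)) = sqrt(24360 + 63513223/1092696) = sqrt(26681587783/1092696) = sqrt(7288716061033242)/546348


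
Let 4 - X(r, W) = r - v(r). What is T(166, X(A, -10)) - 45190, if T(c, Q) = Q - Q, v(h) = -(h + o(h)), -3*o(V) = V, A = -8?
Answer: -45190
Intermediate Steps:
o(V) = -V/3
v(h) = -2*h/3 (v(h) = -(h - h/3) = -2*h/3)
X(r, W) = 4 - 5*r/3 (X(r, W) = 4 - (r - (-2)*r/3) = 4 - (r + 2*r/3) = 4 - 5*r/3)
T(c, Q) = 0
T(166, X(A, -10)) - 45190 = 0 - 45190 = -45190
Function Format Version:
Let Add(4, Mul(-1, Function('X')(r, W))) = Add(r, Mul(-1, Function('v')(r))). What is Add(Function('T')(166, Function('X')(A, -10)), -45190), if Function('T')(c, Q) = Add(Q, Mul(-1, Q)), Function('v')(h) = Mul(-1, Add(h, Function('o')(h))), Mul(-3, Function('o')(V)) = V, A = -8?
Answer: -45190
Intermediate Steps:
Function('o')(V) = Mul(Rational(-1, 3), V)
Function('v')(h) = Mul(Rational(-2, 3), h) (Function('v')(h) = Mul(-1, Add(h, Mul(Rational(-1, 3), h))) = Mul(-1, Mul(Rational(2, 3), h)) = Mul(Rational(-2, 3), h))
Function('X')(r, W) = Add(4, Mul(Rational(-5, 3), r)) (Function('X')(r, W) = Add(4, Mul(-1, Add(r, Mul(-1, Mul(Rational(-2, 3), r))))) = Add(4, Mul(-1, Add(r, Mul(Rational(2, 3), r)))) = Add(4, Mul(-1, Mul(Rational(5, 3), r))) = Add(4, Mul(Rational(-5, 3), r)))
Function('T')(c, Q) = 0
Add(Function('T')(166, Function('X')(A, -10)), -45190) = Add(0, -45190) = -45190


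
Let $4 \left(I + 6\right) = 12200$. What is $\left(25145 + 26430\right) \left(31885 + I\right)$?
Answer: $1801463175$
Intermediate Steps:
$I = 3044$ ($I = -6 + \frac{1}{4} \cdot 12200 = -6 + 3050 = 3044$)
$\left(25145 + 26430\right) \left(31885 + I\right) = \left(25145 + 26430\right) \left(31885 + 3044\right) = 51575 \cdot 34929 = 1801463175$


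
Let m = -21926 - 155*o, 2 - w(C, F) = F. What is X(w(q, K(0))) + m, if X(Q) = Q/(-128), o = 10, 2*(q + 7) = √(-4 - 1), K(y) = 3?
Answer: -3004927/128 ≈ -23476.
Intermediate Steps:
q = -7 + I*√5/2 (q = -7 + √(-4 - 1)/2 = -7 + √(-5)/2 = -7 + (I*√5)/2 = -7 + I*√5/2 ≈ -7.0 + 1.118*I)
w(C, F) = 2 - F
X(Q) = -Q/128 (X(Q) = Q*(-1/128) = -Q/128)
m = -23476 (m = -21926 - 155*10 = -21926 - 1*1550 = -21926 - 1550 = -23476)
X(w(q, K(0))) + m = -(2 - 1*3)/128 - 23476 = -(2 - 3)/128 - 23476 = -1/128*(-1) - 23476 = 1/128 - 23476 = -3004927/128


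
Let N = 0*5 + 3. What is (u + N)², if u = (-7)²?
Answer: 2704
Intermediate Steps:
N = 3 (N = 0 + 3 = 3)
u = 49
(u + N)² = (49 + 3)² = 52² = 2704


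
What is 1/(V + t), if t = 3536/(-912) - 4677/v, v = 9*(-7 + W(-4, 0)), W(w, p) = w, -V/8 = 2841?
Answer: -627/14223266 ≈ -4.4083e-5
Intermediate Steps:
V = -22728 (V = -8*2841 = -22728)
v = -99 (v = 9*(-7 - 4) = 9*(-11) = -99)
t = 27190/627 (t = 3536/(-912) - 4677/(-99) = 3536*(-1/912) - 4677*(-1/99) = -221/57 + 1559/33 = 27190/627 ≈ 43.365)
1/(V + t) = 1/(-22728 + 27190/627) = 1/(-14223266/627) = -627/14223266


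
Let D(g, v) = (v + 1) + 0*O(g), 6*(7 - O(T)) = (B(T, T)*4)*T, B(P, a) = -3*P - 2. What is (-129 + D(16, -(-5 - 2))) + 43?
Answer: -78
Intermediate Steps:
B(P, a) = -2 - 3*P
O(T) = 7 - T*(-8 - 12*T)/6 (O(T) = 7 - (-2 - 3*T)*4*T/6 = 7 - (-8 - 12*T)*T/6 = 7 - T*(-8 - 12*T)/6)
D(g, v) = 1 + v (D(g, v) = (v + 1) + 0*(7 + 2*g*(2 + 3*g)/3) = (1 + v) + 0 = 1 + v)
(-129 + D(16, -(-5 - 2))) + 43 = (-129 + (1 - (-5 - 2))) + 43 = (-129 + (1 - 1*(-7))) + 43 = (-129 + (1 + 7)) + 43 = (-129 + 8) + 43 = -121 + 43 = -78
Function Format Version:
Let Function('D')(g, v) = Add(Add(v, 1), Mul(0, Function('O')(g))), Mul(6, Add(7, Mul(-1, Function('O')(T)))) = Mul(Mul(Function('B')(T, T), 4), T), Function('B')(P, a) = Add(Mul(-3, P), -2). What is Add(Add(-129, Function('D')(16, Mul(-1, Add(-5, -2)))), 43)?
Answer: -78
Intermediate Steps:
Function('B')(P, a) = Add(-2, Mul(-3, P))
Function('O')(T) = Add(7, Mul(Rational(-1, 6), T, Add(-8, Mul(-12, T)))) (Function('O')(T) = Add(7, Mul(Rational(-1, 6), Mul(Mul(Add(-2, Mul(-3, T)), 4), T))) = Add(7, Mul(Rational(-1, 6), Mul(Add(-8, Mul(-12, T)), T))) = Add(7, Mul(Rational(-1, 6), Mul(T, Add(-8, Mul(-12, T))))) = Add(7, Mul(Rational(-1, 6), T, Add(-8, Mul(-12, T)))))
Function('D')(g, v) = Add(1, v) (Function('D')(g, v) = Add(Add(v, 1), Mul(0, Add(7, Mul(Rational(2, 3), g, Add(2, Mul(3, g)))))) = Add(Add(1, v), 0) = Add(1, v))
Add(Add(-129, Function('D')(16, Mul(-1, Add(-5, -2)))), 43) = Add(Add(-129, Add(1, Mul(-1, Add(-5, -2)))), 43) = Add(Add(-129, Add(1, Mul(-1, -7))), 43) = Add(Add(-129, Add(1, 7)), 43) = Add(Add(-129, 8), 43) = Add(-121, 43) = -78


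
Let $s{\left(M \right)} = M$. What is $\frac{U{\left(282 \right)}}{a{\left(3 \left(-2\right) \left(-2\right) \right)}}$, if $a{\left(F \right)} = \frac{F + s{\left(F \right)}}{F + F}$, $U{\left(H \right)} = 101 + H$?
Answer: $383$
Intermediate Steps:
$a{\left(F \right)} = 1$ ($a{\left(F \right)} = \frac{F + F}{F + F} = \frac{2 F}{2 F} = 2 F \frac{1}{2 F} = 1$)
$\frac{U{\left(282 \right)}}{a{\left(3 \left(-2\right) \left(-2\right) \right)}} = \frac{101 + 282}{1} = 383 \cdot 1 = 383$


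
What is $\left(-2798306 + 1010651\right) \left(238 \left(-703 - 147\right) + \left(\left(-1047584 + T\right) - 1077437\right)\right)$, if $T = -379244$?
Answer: $4838404455075$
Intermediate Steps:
$\left(-2798306 + 1010651\right) \left(238 \left(-703 - 147\right) + \left(\left(-1047584 + T\right) - 1077437\right)\right) = \left(-2798306 + 1010651\right) \left(238 \left(-703 - 147\right) - 2504265\right) = - 1787655 \left(238 \left(-850\right) - 2504265\right) = - 1787655 \left(-202300 - 2504265\right) = \left(-1787655\right) \left(-2706565\right) = 4838404455075$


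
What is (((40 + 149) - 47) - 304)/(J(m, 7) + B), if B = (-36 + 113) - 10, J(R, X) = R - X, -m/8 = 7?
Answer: -81/2 ≈ -40.500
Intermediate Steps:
m = -56 (m = -8*7 = -56)
B = 67 (B = 77 - 10 = 67)
(((40 + 149) - 47) - 304)/(J(m, 7) + B) = (((40 + 149) - 47) - 304)/((-56 - 1*7) + 67) = ((189 - 47) - 304)/((-56 - 7) + 67) = (142 - 304)/(-63 + 67) = -162/4 = -162*¼ = -81/2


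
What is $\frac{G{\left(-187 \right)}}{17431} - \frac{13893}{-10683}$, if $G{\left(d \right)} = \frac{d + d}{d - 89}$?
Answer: $\frac{3713478175}{2855302386} \approx 1.3006$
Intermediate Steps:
$G{\left(d \right)} = \frac{2 d}{-89 + d}$
$\frac{G{\left(-187 \right)}}{17431} - \frac{13893}{-10683} = \frac{2 \left(-187\right) \frac{1}{-89 - 187}}{17431} - \frac{13893}{-10683} = 2 \left(-187\right) \frac{1}{-276} \cdot \frac{1}{17431} - - \frac{4631}{3561} = 2 \left(-187\right) \left(- \frac{1}{276}\right) \frac{1}{17431} + \frac{4631}{3561} = \frac{187}{138} \cdot \frac{1}{17431} + \frac{4631}{3561} = \frac{187}{2405478} + \frac{4631}{3561} = \frac{3713478175}{2855302386}$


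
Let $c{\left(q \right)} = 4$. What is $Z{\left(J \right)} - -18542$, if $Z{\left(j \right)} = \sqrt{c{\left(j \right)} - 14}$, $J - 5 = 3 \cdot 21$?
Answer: $18542 + i \sqrt{10} \approx 18542.0 + 3.1623 i$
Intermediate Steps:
$J = 68$ ($J = 5 + 3 \cdot 21 = 5 + 63 = 68$)
$Z{\left(j \right)} = i \sqrt{10}$ ($Z{\left(j \right)} = \sqrt{4 - 14} = \sqrt{-10} = i \sqrt{10}$)
$Z{\left(J \right)} - -18542 = i \sqrt{10} - -18542 = i \sqrt{10} + 18542 = 18542 + i \sqrt{10}$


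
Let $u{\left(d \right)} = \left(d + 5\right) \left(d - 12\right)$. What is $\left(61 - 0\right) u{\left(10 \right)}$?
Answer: $-1830$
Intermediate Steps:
$u{\left(d \right)} = \left(-12 + d\right) \left(5 + d\right)$ ($u{\left(d \right)} = \left(5 + d\right) \left(-12 + d\right) = \left(-12 + d\right) \left(5 + d\right)$)
$\left(61 - 0\right) u{\left(10 \right)} = \left(61 - 0\right) \left(-60 + 10^{2} - 70\right) = \left(61 + 0\right) \left(-60 + 100 - 70\right) = 61 \left(-30\right) = -1830$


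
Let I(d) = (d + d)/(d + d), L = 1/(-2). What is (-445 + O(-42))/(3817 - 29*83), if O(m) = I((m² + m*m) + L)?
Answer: -74/235 ≈ -0.31489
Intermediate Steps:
L = -½ ≈ -0.50000
I(d) = 1 (I(d) = (2*d)/((2*d)) = (2*d)*(1/(2*d)) = 1)
O(m) = 1
(-445 + O(-42))/(3817 - 29*83) = (-445 + 1)/(3817 - 29*83) = -444/(3817 - 2407) = -444/1410 = -444*1/1410 = -74/235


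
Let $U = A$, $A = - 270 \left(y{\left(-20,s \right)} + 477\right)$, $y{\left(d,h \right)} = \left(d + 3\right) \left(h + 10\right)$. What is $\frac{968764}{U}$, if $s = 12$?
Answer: $- \frac{484382}{13905} \approx -34.835$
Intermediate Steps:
$y{\left(d,h \right)} = \left(3 + d\right) \left(10 + h\right)$
$A = -27810$ ($A = - 270 \left(\left(30 + 3 \cdot 12 + 10 \left(-20\right) - 240\right) + 477\right) = - 270 \left(\left(30 + 36 - 200 - 240\right) + 477\right) = - 270 \left(-374 + 477\right) = \left(-270\right) 103 = -27810$)
$U = -27810$
$\frac{968764}{U} = \frac{968764}{-27810} = 968764 \left(- \frac{1}{27810}\right) = - \frac{484382}{13905}$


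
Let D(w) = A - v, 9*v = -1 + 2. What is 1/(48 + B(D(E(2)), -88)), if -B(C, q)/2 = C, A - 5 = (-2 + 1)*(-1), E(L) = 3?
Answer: 9/326 ≈ 0.027607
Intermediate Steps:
v = 1/9 (v = (-1 + 2)/9 = (1/9)*1 = 1/9 ≈ 0.11111)
A = 6 (A = 5 + (-2 + 1)*(-1) = 5 - 1*(-1) = 5 + 1 = 6)
D(w) = 53/9 (D(w) = 6 - 1*1/9 = 6 - 1/9 = 53/9)
B(C, q) = -2*C
1/(48 + B(D(E(2)), -88)) = 1/(48 - 2*53/9) = 1/(48 - 106/9) = 1/(326/9) = 9/326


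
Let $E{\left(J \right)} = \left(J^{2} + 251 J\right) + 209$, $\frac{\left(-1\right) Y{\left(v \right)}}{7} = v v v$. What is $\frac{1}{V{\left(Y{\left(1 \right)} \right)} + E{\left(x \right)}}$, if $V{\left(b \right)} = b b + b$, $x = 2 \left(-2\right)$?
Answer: $- \frac{1}{737} \approx -0.0013569$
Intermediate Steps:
$Y{\left(v \right)} = - 7 v^{3}$ ($Y{\left(v \right)} = - 7 v v v = - 7 v^{2} v = - 7 v^{3}$)
$x = -4$
$E{\left(J \right)} = 209 + J^{2} + 251 J$
$V{\left(b \right)} = b + b^{2}$ ($V{\left(b \right)} = b^{2} + b = b + b^{2}$)
$\frac{1}{V{\left(Y{\left(1 \right)} \right)} + E{\left(x \right)}} = \frac{1}{- 7 \cdot 1^{3} \left(1 - 7 \cdot 1^{3}\right) + \left(209 + \left(-4\right)^{2} + 251 \left(-4\right)\right)} = \frac{1}{\left(-7\right) 1 \left(1 - 7\right) + \left(209 + 16 - 1004\right)} = \frac{1}{- 7 \left(1 - 7\right) - 779} = \frac{1}{\left(-7\right) \left(-6\right) - 779} = \frac{1}{42 - 779} = \frac{1}{-737} = - \frac{1}{737}$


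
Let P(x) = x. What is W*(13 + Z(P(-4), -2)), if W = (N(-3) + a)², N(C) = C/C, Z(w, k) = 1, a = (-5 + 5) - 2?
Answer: 14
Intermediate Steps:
a = -2 (a = 0 - 2 = -2)
N(C) = 1
W = 1 (W = (1 - 2)² = (-1)² = 1)
W*(13 + Z(P(-4), -2)) = 1*(13 + 1) = 1*14 = 14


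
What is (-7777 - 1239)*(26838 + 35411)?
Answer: -561236984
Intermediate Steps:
(-7777 - 1239)*(26838 + 35411) = -9016*62249 = -561236984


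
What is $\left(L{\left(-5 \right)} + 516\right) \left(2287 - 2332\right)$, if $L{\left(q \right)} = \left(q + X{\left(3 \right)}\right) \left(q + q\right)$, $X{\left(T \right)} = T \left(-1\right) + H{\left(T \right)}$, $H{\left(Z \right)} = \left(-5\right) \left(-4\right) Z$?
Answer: $180$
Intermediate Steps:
$H{\left(Z \right)} = 20 Z$
$X{\left(T \right)} = 19 T$ ($X{\left(T \right)} = T \left(-1\right) + 20 T = - T + 20 T = 19 T$)
$L{\left(q \right)} = 2 q \left(57 + q\right)$ ($L{\left(q \right)} = \left(q + 19 \cdot 3\right) \left(q + q\right) = \left(q + 57\right) 2 q = \left(57 + q\right) 2 q = 2 q \left(57 + q\right)$)
$\left(L{\left(-5 \right)} + 516\right) \left(2287 - 2332\right) = \left(2 \left(-5\right) \left(57 - 5\right) + 516\right) \left(2287 - 2332\right) = \left(2 \left(-5\right) 52 + 516\right) \left(-45\right) = \left(-520 + 516\right) \left(-45\right) = \left(-4\right) \left(-45\right) = 180$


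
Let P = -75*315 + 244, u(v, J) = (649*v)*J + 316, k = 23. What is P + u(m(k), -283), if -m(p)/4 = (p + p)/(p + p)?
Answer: 711603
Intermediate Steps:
m(p) = -4 (m(p) = -4*(p + p)/(p + p) = -4*2*p/(2*p) = -4*2*p*1/(2*p) = -4*1 = -4)
u(v, J) = 316 + 649*J*v (u(v, J) = 649*J*v + 316 = 316 + 649*J*v)
P = -23381 (P = -23625 + 244 = -23381)
P + u(m(k), -283) = -23381 + (316 + 649*(-283)*(-4)) = -23381 + (316 + 734668) = -23381 + 734984 = 711603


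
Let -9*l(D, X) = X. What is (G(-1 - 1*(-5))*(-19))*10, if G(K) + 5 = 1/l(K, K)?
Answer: 2755/2 ≈ 1377.5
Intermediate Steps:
l(D, X) = -X/9
G(K) = -5 - 9/K (G(K) = -5 + 1/(-K/9) = -5 - 9/K)
(G(-1 - 1*(-5))*(-19))*10 = ((-5 - 9/(-1 - 1*(-5)))*(-19))*10 = ((-5 - 9/(-1 + 5))*(-19))*10 = ((-5 - 9/4)*(-19))*10 = -29/4*(-19)*10 = (551/4)*10 = 2755/2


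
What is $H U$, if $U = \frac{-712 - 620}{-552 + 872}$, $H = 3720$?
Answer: $- \frac{30969}{2} \approx -15485.0$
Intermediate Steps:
$U = - \frac{333}{80}$ ($U = - \frac{1332}{320} = \left(-1332\right) \frac{1}{320} = - \frac{333}{80} \approx -4.1625$)
$H U = 3720 \left(- \frac{333}{80}\right) = - \frac{30969}{2}$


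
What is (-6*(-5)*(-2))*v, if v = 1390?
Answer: -83400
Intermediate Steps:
(-6*(-5)*(-2))*v = (-6*(-5)*(-2))*1390 = (30*(-2))*1390 = -60*1390 = -83400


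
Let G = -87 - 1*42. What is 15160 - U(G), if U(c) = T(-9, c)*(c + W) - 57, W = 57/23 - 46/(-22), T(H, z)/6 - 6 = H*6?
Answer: -5216627/253 ≈ -20619.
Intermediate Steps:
T(H, z) = 36 + 36*H (T(H, z) = 36 + 6*(H*6) = 36 + 6*(6*H) = 36 + 36*H)
G = -129 (G = -87 - 42 = -129)
W = 1156/253 (W = 57*(1/23) - 46*(-1/22) = 57/23 + 23/11 = 1156/253 ≈ 4.5692)
U(c) = -347349/253 - 288*c (U(c) = (36 + 36*(-9))*(c + 1156/253) - 57 = (36 - 324)*(1156/253 + c) - 57 = -288*(1156/253 + c) - 57 = (-332928/253 - 288*c) - 57 = -347349/253 - 288*c)
15160 - U(G) = 15160 - (-347349/253 - 288*(-129)) = 15160 - (-347349/253 + 37152) = 15160 - 1*9052107/253 = 15160 - 9052107/253 = -5216627/253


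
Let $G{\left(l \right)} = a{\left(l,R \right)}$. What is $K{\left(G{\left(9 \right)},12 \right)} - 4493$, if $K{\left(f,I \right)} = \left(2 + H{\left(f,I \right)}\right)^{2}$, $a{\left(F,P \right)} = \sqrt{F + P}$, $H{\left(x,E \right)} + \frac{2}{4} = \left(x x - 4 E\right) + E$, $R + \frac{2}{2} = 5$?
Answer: $- \frac{16123}{4} \approx -4030.8$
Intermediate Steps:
$R = 4$ ($R = -1 + 5 = 4$)
$H{\left(x,E \right)} = - \frac{1}{2} + x^{2} - 3 E$ ($H{\left(x,E \right)} = - \frac{1}{2} - \left(3 E - x x\right) = - \frac{1}{2} - \left(- x^{2} + 3 E\right) = - \frac{1}{2} + x^{2} - 3 E$)
$G{\left(l \right)} = \sqrt{4 + l}$ ($G{\left(l \right)} = \sqrt{l + 4} = \sqrt{4 + l}$)
$K{\left(f,I \right)} = \left(\frac{3}{2} + f^{2} - 3 I\right)^{2}$ ($K{\left(f,I \right)} = \left(2 - \left(\frac{1}{2} - f^{2} + 3 I\right)\right)^{2} = \left(\frac{3}{2} + f^{2} - 3 I\right)^{2}$)
$K{\left(G{\left(9 \right)},12 \right)} - 4493 = \frac{\left(3 - 72 + 2 \left(\sqrt{4 + 9}\right)^{2}\right)^{2}}{4} - 4493 = \frac{\left(3 - 72 + 2 \left(\sqrt{13}\right)^{2}\right)^{2}}{4} - 4493 = \frac{\left(3 - 72 + 2 \cdot 13\right)^{2}}{4} - 4493 = \frac{\left(3 - 72 + 26\right)^{2}}{4} - 4493 = \frac{\left(-43\right)^{2}}{4} - 4493 = \frac{1}{4} \cdot 1849 - 4493 = \frac{1849}{4} - 4493 = - \frac{16123}{4}$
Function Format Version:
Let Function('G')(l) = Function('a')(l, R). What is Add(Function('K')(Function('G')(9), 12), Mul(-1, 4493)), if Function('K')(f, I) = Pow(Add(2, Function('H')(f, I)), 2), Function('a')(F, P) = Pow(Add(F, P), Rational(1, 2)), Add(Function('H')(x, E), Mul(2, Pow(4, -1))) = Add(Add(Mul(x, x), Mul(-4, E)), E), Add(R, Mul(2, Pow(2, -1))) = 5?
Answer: Rational(-16123, 4) ≈ -4030.8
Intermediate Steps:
R = 4 (R = Add(-1, 5) = 4)
Function('H')(x, E) = Add(Rational(-1, 2), Pow(x, 2), Mul(-3, E)) (Function('H')(x, E) = Add(Rational(-1, 2), Add(Add(Mul(x, x), Mul(-4, E)), E)) = Add(Rational(-1, 2), Add(Add(Pow(x, 2), Mul(-4, E)), E)) = Add(Rational(-1, 2), Add(Pow(x, 2), Mul(-3, E))) = Add(Rational(-1, 2), Pow(x, 2), Mul(-3, E)))
Function('G')(l) = Pow(Add(4, l), Rational(1, 2)) (Function('G')(l) = Pow(Add(l, 4), Rational(1, 2)) = Pow(Add(4, l), Rational(1, 2)))
Function('K')(f, I) = Pow(Add(Rational(3, 2), Pow(f, 2), Mul(-3, I)), 2) (Function('K')(f, I) = Pow(Add(2, Add(Rational(-1, 2), Pow(f, 2), Mul(-3, I))), 2) = Pow(Add(Rational(3, 2), Pow(f, 2), Mul(-3, I)), 2))
Add(Function('K')(Function('G')(9), 12), Mul(-1, 4493)) = Add(Mul(Rational(1, 4), Pow(Add(3, Mul(-6, 12), Mul(2, Pow(Pow(Add(4, 9), Rational(1, 2)), 2))), 2)), Mul(-1, 4493)) = Add(Mul(Rational(1, 4), Pow(Add(3, -72, Mul(2, Pow(Pow(13, Rational(1, 2)), 2))), 2)), -4493) = Add(Mul(Rational(1, 4), Pow(Add(3, -72, Mul(2, 13)), 2)), -4493) = Add(Mul(Rational(1, 4), Pow(Add(3, -72, 26), 2)), -4493) = Add(Mul(Rational(1, 4), Pow(-43, 2)), -4493) = Add(Mul(Rational(1, 4), 1849), -4493) = Add(Rational(1849, 4), -4493) = Rational(-16123, 4)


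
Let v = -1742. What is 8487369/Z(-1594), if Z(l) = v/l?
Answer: 6764433093/871 ≈ 7.7663e+6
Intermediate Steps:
Z(l) = -1742/l
8487369/Z(-1594) = 8487369/((-1742/(-1594))) = 8487369/((-1742*(-1/1594))) = 8487369/(871/797) = 8487369*(797/871) = 6764433093/871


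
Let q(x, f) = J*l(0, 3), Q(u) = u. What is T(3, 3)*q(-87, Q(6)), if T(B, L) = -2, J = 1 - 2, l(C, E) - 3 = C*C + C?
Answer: 6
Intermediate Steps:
l(C, E) = 3 + C + C² (l(C, E) = 3 + (C*C + C) = 3 + (C² + C) = 3 + (C + C²) = 3 + C + C²)
J = -1
q(x, f) = -3 (q(x, f) = -(3 + 0 + 0²) = -(3 + 0 + 0) = -1*3 = -3)
T(3, 3)*q(-87, Q(6)) = -2*(-3) = 6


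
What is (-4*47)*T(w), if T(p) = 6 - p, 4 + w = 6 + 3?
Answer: -188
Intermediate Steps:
w = 5 (w = -4 + (6 + 3) = -4 + 9 = 5)
(-4*47)*T(w) = (-4*47)*(6 - 1*5) = -188*(6 - 5) = -188*1 = -188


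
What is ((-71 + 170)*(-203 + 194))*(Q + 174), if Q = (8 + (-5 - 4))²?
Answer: -155925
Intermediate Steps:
Q = 1 (Q = (8 - 9)² = (-1)² = 1)
((-71 + 170)*(-203 + 194))*(Q + 174) = ((-71 + 170)*(-203 + 194))*(1 + 174) = (99*(-9))*175 = -891*175 = -155925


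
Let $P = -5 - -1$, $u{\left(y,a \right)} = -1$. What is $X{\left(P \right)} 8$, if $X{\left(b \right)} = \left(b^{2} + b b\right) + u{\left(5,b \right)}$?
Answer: $248$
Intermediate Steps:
$P = -4$ ($P = -5 + 1 = -4$)
$X{\left(b \right)} = -1 + 2 b^{2}$ ($X{\left(b \right)} = \left(b^{2} + b b\right) - 1 = \left(b^{2} + b^{2}\right) - 1 = 2 b^{2} - 1 = -1 + 2 b^{2}$)
$X{\left(P \right)} 8 = \left(-1 + 2 \left(-4\right)^{2}\right) 8 = \left(-1 + 2 \cdot 16\right) 8 = \left(-1 + 32\right) 8 = 31 \cdot 8 = 248$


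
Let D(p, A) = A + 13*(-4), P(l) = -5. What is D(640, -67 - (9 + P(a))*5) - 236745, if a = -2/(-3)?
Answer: -236884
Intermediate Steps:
a = 2/3 (a = -2*(-1/3) = 2/3 ≈ 0.66667)
D(p, A) = -52 + A (D(p, A) = A - 52 = -52 + A)
D(640, -67 - (9 + P(a))*5) - 236745 = (-52 + (-67 - (9 - 5)*5)) - 236745 = (-52 + (-67 - 4*5)) - 236745 = (-52 + (-67 - 1*20)) - 236745 = (-52 + (-67 - 20)) - 236745 = (-52 - 87) - 236745 = -139 - 236745 = -236884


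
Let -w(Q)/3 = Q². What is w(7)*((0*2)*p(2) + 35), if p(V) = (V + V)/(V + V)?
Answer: -5145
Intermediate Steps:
p(V) = 1 (p(V) = (2*V)/((2*V)) = (2*V)*(1/(2*V)) = 1)
w(Q) = -3*Q²
w(7)*((0*2)*p(2) + 35) = (-3*7²)*((0*2)*1 + 35) = (-3*49)*(0*1 + 35) = -147*(0 + 35) = -147*35 = -5145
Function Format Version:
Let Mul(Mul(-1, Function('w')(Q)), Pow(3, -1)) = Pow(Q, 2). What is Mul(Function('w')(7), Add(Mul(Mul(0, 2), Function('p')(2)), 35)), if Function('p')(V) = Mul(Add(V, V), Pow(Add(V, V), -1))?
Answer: -5145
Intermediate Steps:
Function('p')(V) = 1 (Function('p')(V) = Mul(Mul(2, V), Pow(Mul(2, V), -1)) = Mul(Mul(2, V), Mul(Rational(1, 2), Pow(V, -1))) = 1)
Function('w')(Q) = Mul(-3, Pow(Q, 2))
Mul(Function('w')(7), Add(Mul(Mul(0, 2), Function('p')(2)), 35)) = Mul(Mul(-3, Pow(7, 2)), Add(Mul(Mul(0, 2), 1), 35)) = Mul(Mul(-3, 49), Add(Mul(0, 1), 35)) = Mul(-147, Add(0, 35)) = Mul(-147, 35) = -5145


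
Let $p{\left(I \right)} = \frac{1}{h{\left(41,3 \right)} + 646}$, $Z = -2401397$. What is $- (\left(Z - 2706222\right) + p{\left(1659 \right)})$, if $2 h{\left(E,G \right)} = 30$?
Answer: $\frac{3376136158}{661} \approx 5.1076 \cdot 10^{6}$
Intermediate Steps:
$h{\left(E,G \right)} = 15$ ($h{\left(E,G \right)} = \frac{1}{2} \cdot 30 = 15$)
$p{\left(I \right)} = \frac{1}{661}$ ($p{\left(I \right)} = \frac{1}{15 + 646} = \frac{1}{661}$)
$- (\left(Z - 2706222\right) + p{\left(1659 \right)}) = - (\left(-2401397 - 2706222\right) + \frac{1}{661}) = - (-5107619 + \frac{1}{661}) = \left(-1\right) \left(- \frac{3376136158}{661}\right) = \frac{3376136158}{661}$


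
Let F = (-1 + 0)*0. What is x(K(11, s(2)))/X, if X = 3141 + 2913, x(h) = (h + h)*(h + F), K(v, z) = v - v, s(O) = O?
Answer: 0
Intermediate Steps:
K(v, z) = 0
F = 0 (F = -1*0 = 0)
x(h) = 2*h² (x(h) = (h + h)*(h + 0) = (2*h)*h = 2*h²)
X = 6054
x(K(11, s(2)))/X = (2*0²)/6054 = (2*0)*(1/6054) = 0*(1/6054) = 0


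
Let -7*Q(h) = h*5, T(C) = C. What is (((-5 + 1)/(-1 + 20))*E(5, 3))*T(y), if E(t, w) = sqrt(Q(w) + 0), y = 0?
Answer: 0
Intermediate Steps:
Q(h) = -5*h/7 (Q(h) = -h*5/7 = -5*h/7)
E(t, w) = sqrt(35)*sqrt(-w)/7 (E(t, w) = sqrt(-5*w/7 + 0) = sqrt(-5*w/7) = sqrt(35)*sqrt(-w)/7)
(((-5 + 1)/(-1 + 20))*E(5, 3))*T(y) = (((-5 + 1)/(-1 + 20))*(sqrt(35)*sqrt(-1*3)/7))*0 = ((-4/19)*(sqrt(35)*sqrt(-3)/7))*0 = ((-4*1/19)*(sqrt(35)*(I*sqrt(3))/7))*0 = -4*I*sqrt(105)/133*0 = 0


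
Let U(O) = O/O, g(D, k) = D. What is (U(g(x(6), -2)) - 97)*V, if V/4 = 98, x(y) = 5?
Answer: -37632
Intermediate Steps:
V = 392 (V = 4*98 = 392)
U(O) = 1
(U(g(x(6), -2)) - 97)*V = (1 - 97)*392 = -96*392 = -37632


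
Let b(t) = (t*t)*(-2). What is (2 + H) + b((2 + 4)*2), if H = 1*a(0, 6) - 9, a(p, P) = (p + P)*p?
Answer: -295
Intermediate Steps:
a(p, P) = p*(P + p) (a(p, P) = (P + p)*p = p*(P + p))
b(t) = -2*t**2 (b(t) = t**2*(-2) = -2*t**2)
H = -9 (H = 1*(0*(6 + 0)) - 9 = 1*(0*6) - 9 = 1*0 - 9 = 0 - 9 = -9)
(2 + H) + b((2 + 4)*2) = (2 - 9) - 2*4*(2 + 4)**2 = -7 - 2*(6*2)**2 = -7 - 2*12**2 = -7 - 2*144 = -7 - 288 = -295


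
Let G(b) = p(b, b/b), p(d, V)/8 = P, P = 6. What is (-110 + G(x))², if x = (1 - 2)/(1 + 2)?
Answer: 3844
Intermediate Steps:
x = -⅓ (x = -1/3 = -1*⅓ = -⅓ ≈ -0.33333)
p(d, V) = 48 (p(d, V) = 8*6 = 48)
G(b) = 48
(-110 + G(x))² = (-110 + 48)² = (-62)² = 3844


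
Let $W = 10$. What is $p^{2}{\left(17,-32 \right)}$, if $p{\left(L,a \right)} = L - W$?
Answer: $49$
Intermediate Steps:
$p{\left(L,a \right)} = -10 + L$ ($p{\left(L,a \right)} = L - 10 = -10 + L$)
$p^{2}{\left(17,-32 \right)} = \left(-10 + 17\right)^{2} = 7^{2} = 49$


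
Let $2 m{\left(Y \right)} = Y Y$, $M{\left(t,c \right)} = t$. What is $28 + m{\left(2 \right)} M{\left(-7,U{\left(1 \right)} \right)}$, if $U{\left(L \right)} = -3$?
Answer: $14$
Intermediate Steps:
$m{\left(Y \right)} = \frac{Y^{2}}{2}$ ($m{\left(Y \right)} = \frac{Y Y}{2} = \frac{Y^{2}}{2}$)
$28 + m{\left(2 \right)} M{\left(-7,U{\left(1 \right)} \right)} = 28 + \frac{2^{2}}{2} \left(-7\right) = 28 + \frac{1}{2} \cdot 4 \left(-7\right) = 28 + 2 \left(-7\right) = 28 - 14 = 14$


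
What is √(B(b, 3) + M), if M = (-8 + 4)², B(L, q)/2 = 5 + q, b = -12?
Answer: 4*√2 ≈ 5.6569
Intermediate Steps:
B(L, q) = 10 + 2*q (B(L, q) = 2*(5 + q) = 10 + 2*q)
M = 16 (M = (-4)² = 16)
√(B(b, 3) + M) = √((10 + 2*3) + 16) = √((10 + 6) + 16) = √(16 + 16) = √32 = 4*√2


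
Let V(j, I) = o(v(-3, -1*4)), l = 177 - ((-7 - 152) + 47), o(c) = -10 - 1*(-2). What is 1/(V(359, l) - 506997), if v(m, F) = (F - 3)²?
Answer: -1/507005 ≈ -1.9724e-6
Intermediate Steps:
v(m, F) = (-3 + F)²
o(c) = -8 (o(c) = -10 + 2 = -8)
l = 289 (l = 177 - (-159 + 47) = 177 - 1*(-112) = 177 + 112 = 289)
V(j, I) = -8
1/(V(359, l) - 506997) = 1/(-8 - 506997) = 1/(-507005) = -1/507005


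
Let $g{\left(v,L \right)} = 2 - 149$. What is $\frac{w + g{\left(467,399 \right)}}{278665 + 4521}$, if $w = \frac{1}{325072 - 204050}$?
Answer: $- \frac{17790233}{34271736092} \approx -0.00051909$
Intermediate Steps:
$w = \frac{1}{121022} \approx 8.263 \cdot 10^{-6}$
$g{\left(v,L \right)} = -147$ ($g{\left(v,L \right)} = 2 - 149 = -147$)
$\frac{w + g{\left(467,399 \right)}}{278665 + 4521} = \frac{\frac{1}{121022} - 147}{278665 + 4521} = - \frac{17790233}{121022 \cdot 283186} = \left(- \frac{17790233}{121022}\right) \frac{1}{283186} = - \frac{17790233}{34271736092}$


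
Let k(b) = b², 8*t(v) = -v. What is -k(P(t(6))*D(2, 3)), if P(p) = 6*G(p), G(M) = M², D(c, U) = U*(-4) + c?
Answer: -18225/16 ≈ -1139.1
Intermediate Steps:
t(v) = -v/8 (t(v) = (-v)/8 = -v/8)
D(c, U) = c - 4*U (D(c, U) = -4*U + c = c - 4*U)
P(p) = 6*p²
-k(P(t(6))*D(2, 3)) = -((6*(-⅛*6)²)*(2 - 4*3))² = -((6*(-¾)²)*(2 - 12))² = -((6*(9/16))*(-10))² = -((27/8)*(-10))² = -(-135/4)² = -1*18225/16 = -18225/16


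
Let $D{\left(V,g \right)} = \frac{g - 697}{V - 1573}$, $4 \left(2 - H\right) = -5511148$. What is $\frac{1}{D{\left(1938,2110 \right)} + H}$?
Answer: $\frac{365}{502894398} \approx 7.258 \cdot 10^{-7}$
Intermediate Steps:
$H = 1377789$ ($H = 2 - -1377787 = 2 + 1377787 = 1377789$)
$D{\left(V,g \right)} = \frac{-697 + g}{-1573 + V}$
$\frac{1}{D{\left(1938,2110 \right)} + H} = \frac{1}{\frac{-697 + 2110}{-1573 + 1938} + 1377789} = \frac{1}{\frac{1}{365} \cdot 1413 + 1377789} = \frac{1}{\frac{1413}{365} + 1377789} = \frac{1}{\frac{502894398}{365}} = \frac{365}{502894398}$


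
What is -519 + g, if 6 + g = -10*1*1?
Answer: -535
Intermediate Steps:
g = -16 (g = -6 - 10*1*1 = -6 - 10*1 = -6 - 10 = -16)
-519 + g = -519 - 16 = -535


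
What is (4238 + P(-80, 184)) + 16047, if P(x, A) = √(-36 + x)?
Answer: 20285 + 2*I*√29 ≈ 20285.0 + 10.77*I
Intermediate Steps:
(4238 + P(-80, 184)) + 16047 = (4238 + √(-36 - 80)) + 16047 = (4238 + √(-116)) + 16047 = (4238 + 2*I*√29) + 16047 = 20285 + 2*I*√29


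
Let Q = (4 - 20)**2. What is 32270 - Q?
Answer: 32014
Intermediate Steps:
Q = 256 (Q = (-16)**2 = 256)
32270 - Q = 32270 - 1*256 = 32270 - 256 = 32014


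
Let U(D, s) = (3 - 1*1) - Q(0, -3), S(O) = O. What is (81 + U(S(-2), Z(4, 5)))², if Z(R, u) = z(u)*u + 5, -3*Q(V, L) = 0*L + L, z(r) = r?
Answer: 6724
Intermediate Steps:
Q(V, L) = -L/3 (Q(V, L) = -(0*L + L)/3 = -(0 + L)/3 = -L/3)
Z(R, u) = 5 + u² (Z(R, u) = u*u + 5 = u² + 5 = 5 + u²)
U(D, s) = 1 (U(D, s) = (3 - 1*1) - (-1)*(-3)/3 = (3 - 1) - 1*1 = 2 - 1 = 1)
(81 + U(S(-2), Z(4, 5)))² = (81 + 1)² = 82² = 6724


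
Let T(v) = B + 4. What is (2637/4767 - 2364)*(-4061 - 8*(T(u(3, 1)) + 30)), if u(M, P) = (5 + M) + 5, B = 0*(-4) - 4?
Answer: 16152478617/1589 ≈ 1.0165e+7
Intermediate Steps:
B = -4 (B = 0 - 4 = -4)
u(M, P) = 10 + M
T(v) = 0 (T(v) = -4 + 4 = 0)
(2637/4767 - 2364)*(-4061 - 8*(T(u(3, 1)) + 30)) = (2637/4767 - 2364)*(-4061 - 8*(0 + 30)) = (2637*(1/4767) - 2364)*(-4061 - 8*30) = (879/1589 - 2364)*(-4061 - 240) = -3755517/1589*(-4301) = 16152478617/1589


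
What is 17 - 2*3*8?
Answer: -31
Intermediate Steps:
17 - 2*3*8 = 17 - 6*8 = 17 - 48 = -31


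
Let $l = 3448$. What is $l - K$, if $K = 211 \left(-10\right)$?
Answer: $5558$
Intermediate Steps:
$K = -2110$
$l - K = 3448 - -2110 = 3448 + 2110 = 5558$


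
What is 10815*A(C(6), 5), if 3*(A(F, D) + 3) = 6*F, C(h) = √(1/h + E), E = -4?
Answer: -32445 + 3605*I*√138 ≈ -32445.0 + 42349.0*I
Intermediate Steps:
C(h) = √(-4 + 1/h) (C(h) = √(1/h - 4) = √(-4 + 1/h))
A(F, D) = -3 + 2*F (A(F, D) = -3 + (6*F)/3 = -3 + 2*F)
10815*A(C(6), 5) = 10815*(-3 + 2*√(-4 + 1/6)) = 10815*(-3 + 2*√(-4 + ⅙)) = 10815*(-3 + 2*√(-23/6)) = 10815*(-3 + 2*(I*√138/6)) = 10815*(-3 + I*√138/3) = -32445 + 3605*I*√138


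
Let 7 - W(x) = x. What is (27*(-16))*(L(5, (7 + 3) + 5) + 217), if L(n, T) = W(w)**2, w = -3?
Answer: -136944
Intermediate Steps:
W(x) = 7 - x
L(n, T) = 100 (L(n, T) = (7 - 1*(-3))**2 = (7 + 3)**2 = 10**2 = 100)
(27*(-16))*(L(5, (7 + 3) + 5) + 217) = (27*(-16))*(100 + 217) = -432*317 = -136944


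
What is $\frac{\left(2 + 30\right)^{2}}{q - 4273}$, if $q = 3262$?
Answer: $- \frac{1024}{1011} \approx -1.0129$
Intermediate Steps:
$\frac{\left(2 + 30\right)^{2}}{q - 4273} = \frac{\left(2 + 30\right)^{2}}{3262 - 4273} = \frac{32^{2}}{-1011} = 1024 \left(- \frac{1}{1011}\right) = - \frac{1024}{1011}$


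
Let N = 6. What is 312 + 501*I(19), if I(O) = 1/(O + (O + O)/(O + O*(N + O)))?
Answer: 83889/248 ≈ 338.26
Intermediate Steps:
I(O) = 1/(O + 2*O/(O + O*(6 + O))) (I(O) = 1/(O + (O + O)/(O + O*(6 + O))) = 1/(O + (2*O)/(O + O*(6 + O))) = 1/(O + 2*O/(O + O*(6 + O))))
312 + 501*I(19) = 312 + 501*((7 + 19)/(2 + 19² + 7*19)) = 312 + 501*(26/(2 + 361 + 133)) = 312 + 501*(26/496) = 312 + 501*((1/496)*26) = 312 + 501*(13/248) = 312 + 6513/248 = 83889/248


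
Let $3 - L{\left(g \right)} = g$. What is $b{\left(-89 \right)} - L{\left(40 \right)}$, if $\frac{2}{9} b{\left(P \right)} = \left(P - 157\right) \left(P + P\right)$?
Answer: $197083$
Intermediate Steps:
$b{\left(P \right)} = 9 P \left(-157 + P\right)$ ($b{\left(P \right)} = \frac{9 \left(P - 157\right) \left(P + P\right)}{2} = \frac{9 \left(-157 + P\right) 2 P}{2} = \frac{9 \cdot 2 P \left(-157 + P\right)}{2} = 9 P \left(-157 + P\right)$)
$L{\left(g \right)} = 3 - g$
$b{\left(-89 \right)} - L{\left(40 \right)} = 9 \left(-89\right) \left(-157 - 89\right) - \left(3 - 40\right) = 9 \left(-89\right) \left(-246\right) - \left(3 - 40\right) = 197046 - -37 = 197046 + 37 = 197083$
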